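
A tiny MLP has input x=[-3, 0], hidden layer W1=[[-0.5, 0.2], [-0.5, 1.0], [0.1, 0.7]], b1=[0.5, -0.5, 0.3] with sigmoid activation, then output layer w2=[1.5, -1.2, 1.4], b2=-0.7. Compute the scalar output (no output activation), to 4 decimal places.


z1[0] = (-0.5)·(-3) + (0.2)·(0) + 0.5 = 2.0
z1[1] = (-0.5)·(-3) + (1.0)·(0) - 0.5 = 1.0
z1[2] = (0.1)·(-3) + (0.7)·(0) + 0.3 = 0.0
h = sigmoid(z1) = [0.8808, 0.7311, 0.5]
output = (1.5)·(0.8808) + (-1.2)·(0.7311) + (1.4)·(0.5) - 0.7 = 0.4439

0.4439


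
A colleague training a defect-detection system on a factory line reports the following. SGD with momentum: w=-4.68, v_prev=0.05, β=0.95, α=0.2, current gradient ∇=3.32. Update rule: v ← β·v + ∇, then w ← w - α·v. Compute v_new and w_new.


v_new = 0.95·0.05 + 3.32 = 0.0475 + 3.32 = 3.3675
w_new = -4.68 - 0.2·3.3675 = -4.68 - 0.6735 = -5.3535

v_new=3.3675, w_new=-5.3535


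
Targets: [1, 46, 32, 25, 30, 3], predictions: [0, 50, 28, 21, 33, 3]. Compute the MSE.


Squared errors: (1-0)²=1, (46-50)²=16, (32-28)²=16, (25-21)²=16, (30-33)²=9, (3-3)²=0
Sum = 58
MSE = 58/6 = 29/3

29/3


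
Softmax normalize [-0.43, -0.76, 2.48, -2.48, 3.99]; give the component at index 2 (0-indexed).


Exponentials: e^-0.43=0.6505, e^-0.76=0.4677, e^2.48=11.9413, e^-2.48=0.0837, e^3.99=54.0549
Sum = 67.1981
Softmax = [0.0097, 0.007, 0.1777, 0.0012, 0.8044]
p[2] = 11.9413/67.1981 = 0.1777

0.1777


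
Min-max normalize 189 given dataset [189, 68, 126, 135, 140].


min=68, max=189
(189-68)/(189-68) = 121/121 = 1.0

1.0


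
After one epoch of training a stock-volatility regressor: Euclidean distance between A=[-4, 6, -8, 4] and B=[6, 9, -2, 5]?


d = √((-4-6)² + (6-9)² + (-8+ 2)² + (4-5)²)
  = √(100 + 9 + 36 + 1)
  = √146 = 12.083

12.083


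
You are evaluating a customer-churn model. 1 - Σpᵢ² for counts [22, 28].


Probabilities: [22/50, 28/50] ≈ [0.44, 0.56]
Σpᵢ² = (484 + 784)/50² = 1268/2500
Gini = 1 - Σpᵢ² = 1 - 1268/2500 = 0.4928

0.4928


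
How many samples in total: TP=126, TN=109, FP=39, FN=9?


Total = TP + TN + FP + FN
= 126 + 109 + 39 + 9
= 283
(Predicted positive: 165, predicted negative: 118)

283


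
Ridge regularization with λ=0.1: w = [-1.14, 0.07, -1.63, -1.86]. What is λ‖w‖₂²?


‖w‖₂² = (-1.14)² + (0.07)² + (-1.63)² + (-1.86)²
     = 1.2996 + 0.0049 + 2.6569 + 3.4596
     = 7.421
λ·‖w‖₂² = 0.1·7.421 = 0.7421

0.7421


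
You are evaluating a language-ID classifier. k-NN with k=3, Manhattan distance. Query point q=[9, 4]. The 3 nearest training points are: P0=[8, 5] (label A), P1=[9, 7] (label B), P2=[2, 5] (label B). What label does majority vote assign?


d(q,P0) = 2  (label A)
d(q,P1) = 3  (label B)
d(q,P2) = 8  (label B)
Votes: A=1, B=2
Majority → B

B


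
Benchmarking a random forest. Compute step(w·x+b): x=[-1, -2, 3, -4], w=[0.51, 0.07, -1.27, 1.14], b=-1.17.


z = (-1)·(0.51) + (-2)·(0.07) + (3)·(-1.27) + (-4)·(1.14) - 1.17
  = -10.19
step(z) = 0 (z<0)

0


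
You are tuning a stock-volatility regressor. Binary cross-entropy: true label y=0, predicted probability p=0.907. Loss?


BCE = -[y·ln(p) + (1-y)·ln(1-p)]
= -0 - 1·ln(1-0.907)
= -ln(0.093) = 2.3752

2.3752


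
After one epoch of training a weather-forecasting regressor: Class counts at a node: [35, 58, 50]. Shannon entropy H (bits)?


Probabilities: [35/143, 58/143, 50/143] ≈ [0.2448, 0.4056, 0.3497]
H = -((35/143)·log₂(35/143) + (58/143)·log₂(58/143) + (50/143)·log₂(50/143))
  = 1.5551 bits

1.5551 bits


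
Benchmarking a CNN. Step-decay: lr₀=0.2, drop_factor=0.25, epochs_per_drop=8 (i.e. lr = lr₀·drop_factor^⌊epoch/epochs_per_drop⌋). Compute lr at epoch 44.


n_drops = ⌊44/8⌋ = 5
lr = 0.2·0.25^5 = 0.2·0.0009765625 = 0.0001953125

0.0001953125


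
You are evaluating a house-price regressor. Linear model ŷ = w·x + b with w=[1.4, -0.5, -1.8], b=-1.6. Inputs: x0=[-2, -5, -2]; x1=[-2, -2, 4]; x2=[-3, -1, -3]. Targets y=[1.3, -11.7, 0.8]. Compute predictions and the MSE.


ŷ0 = (1.4)·(-2) + (-0.5)·(-5) + (-1.8)·(-2) - 1.6 = 1.7
ŷ1 = (1.4)·(-2) + (-0.5)·(-2) + (-1.8)·(4) - 1.6 = -10.6
ŷ2 = (1.4)·(-3) + (-0.5)·(-1) + (-1.8)·(-3) - 1.6 = 0.1
errors² = [0.16, 1.21, 0.49]
MSE = 1.8600/3 = 0.62

0.62


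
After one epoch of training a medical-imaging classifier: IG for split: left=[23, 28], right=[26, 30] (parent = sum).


Parent = [49, 58], H_parent = 0.9949
H_left = 0.9931 (n=51), H_right = 0.9963 (n=56)
H_children = (51/107)·0.9931 + (56/107)·0.9963 = 0.9948
IG = 0.9949 - 0.9948 = 0.0001

0.0001


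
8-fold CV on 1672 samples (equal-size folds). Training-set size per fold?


Fold size = 1672/8 = 209
Training per fold = 1672 - 209 = 1463

1463


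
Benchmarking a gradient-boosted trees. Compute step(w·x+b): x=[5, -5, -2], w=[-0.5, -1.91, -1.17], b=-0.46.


z = (5)·(-0.5) + (-5)·(-1.91) + (-2)·(-1.17) - 0.46
  = 8.93
step(z) = 1 (z≥0)

1


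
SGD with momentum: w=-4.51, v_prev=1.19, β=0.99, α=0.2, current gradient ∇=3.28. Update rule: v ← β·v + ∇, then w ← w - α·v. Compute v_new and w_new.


v_new = 0.99·1.19 + 3.28 = 1.1781 + 3.28 = 4.4581
w_new = -4.51 - 0.2·4.4581 = -4.51 - 0.89162 = -5.40162

v_new=4.4581, w_new=-5.40162


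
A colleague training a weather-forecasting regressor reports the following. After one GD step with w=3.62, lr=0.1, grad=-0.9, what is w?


w_new = w - α·∇
= 3.62 - 0.1·-0.9
= 3.62 + 0.09
= 3.71

3.71


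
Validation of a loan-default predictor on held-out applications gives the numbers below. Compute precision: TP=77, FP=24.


Precision = TP/(TP+FP)
= 77/(77+24)
= 77/101 = 76.24%

76.24%


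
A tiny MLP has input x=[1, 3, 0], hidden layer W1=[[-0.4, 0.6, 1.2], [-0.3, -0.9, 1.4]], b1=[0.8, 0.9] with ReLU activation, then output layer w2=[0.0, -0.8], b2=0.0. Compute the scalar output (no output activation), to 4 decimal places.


z1[0] = (-0.4)·(1) + (0.6)·(3) + (1.2)·(0) + 0.8 = 2.2
z1[1] = (-0.3)·(1) + (-0.9)·(3) + (1.4)·(0) + 0.9 = -2.1
h = ReLU(z1) = [2.2, 0.0]
output = (0.0)·(2.2) + (-0.8)·(0.0) + 0.0 = 0.0

0.0


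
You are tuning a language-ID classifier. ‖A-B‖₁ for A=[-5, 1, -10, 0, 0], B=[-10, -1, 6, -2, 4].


d = |-5+ 10| + |1+ 1| + |-10-6| + |0+ 2| + |0-4|
  = 5 + 2 + 16 + 2 + 4
  = 29

29


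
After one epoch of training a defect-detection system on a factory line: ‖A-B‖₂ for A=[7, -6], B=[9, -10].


d = √((7-9)² + (-6+ 10)²)
  = √(4 + 16)
  = √20 = 4.4721

4.4721


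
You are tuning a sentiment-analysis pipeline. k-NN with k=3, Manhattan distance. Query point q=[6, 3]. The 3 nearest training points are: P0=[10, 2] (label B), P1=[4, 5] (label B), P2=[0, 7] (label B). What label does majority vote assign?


d(q,P0) = 5  (label B)
d(q,P1) = 4  (label B)
d(q,P2) = 10  (label B)
Votes: A=0, B=3
Majority → B

B


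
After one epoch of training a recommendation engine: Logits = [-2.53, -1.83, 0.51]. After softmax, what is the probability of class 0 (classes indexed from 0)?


Exponentials: e^-2.53=0.0797, e^-1.83=0.1604, e^0.51=1.6653
Sum = 1.9054
Softmax = [0.0418, 0.0842, 0.874]
p[0] = 0.0797/1.9054 = 0.0418

0.0418


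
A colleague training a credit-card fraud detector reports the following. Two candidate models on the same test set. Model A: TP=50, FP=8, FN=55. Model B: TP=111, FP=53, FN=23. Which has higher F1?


Model A: P=50/58=0.8621, R=50/105=0.4762, F1=2PR/(P+R)=2TP/(2TP+FP+FN)=100/163=0.6135
Model B: P=111/164=0.6768, R=111/134=0.8284, F1=2PR/(P+R)=2TP/(2TP+FP+FN)=222/298=0.745
0.6135 < 0.745 → Model B

Model B


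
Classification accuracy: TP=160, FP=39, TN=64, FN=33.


Accuracy = (TP+TN)/(TP+TN+FP+FN)
= (160+64)/(296)
= 224/296 = 75.68%

75.68%


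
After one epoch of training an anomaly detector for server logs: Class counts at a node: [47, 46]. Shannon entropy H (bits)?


Probabilities: [47/93, 46/93] ≈ [0.5054, 0.4946]
H = -((47/93)·log₂(47/93) + (46/93)·log₂(46/93))
  = 0.9999 bits

0.9999 bits


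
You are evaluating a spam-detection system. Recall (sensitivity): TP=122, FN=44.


Recall = TP/(TP+FN)
= 122/(122+44)
= 122/166 = 73.49%

73.49%


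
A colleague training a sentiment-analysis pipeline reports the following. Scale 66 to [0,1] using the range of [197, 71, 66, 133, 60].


min=60, max=197
(66-60)/(197-60) = 6/137 = 0.0438

0.0438


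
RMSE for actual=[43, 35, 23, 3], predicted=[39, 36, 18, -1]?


MSE = 58/4 = 14.5
RMSE = √(58/4) = 3.8079

3.8079


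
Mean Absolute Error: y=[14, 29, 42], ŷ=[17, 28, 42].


Absolute errors: |14-17|=3, |29-28|=1, |42-42|=0
Sum = 4
MAE = 4/3 = 4/3

4/3


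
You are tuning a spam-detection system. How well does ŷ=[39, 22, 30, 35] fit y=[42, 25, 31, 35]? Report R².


ȳ = 33.25
SS_res = Σ(y-ŷ)² = 19
SS_tot = Σ(y-ȳ)² = 152.75
R² = 1 - SS_res/SS_tot = 1 - 0.1244 = 0.8756

0.8756


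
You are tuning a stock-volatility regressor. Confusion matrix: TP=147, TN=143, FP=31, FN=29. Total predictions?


Total = TP + TN + FP + FN
= 147 + 143 + 31 + 29
= 350
(Predicted positive: 178, predicted negative: 172)

350


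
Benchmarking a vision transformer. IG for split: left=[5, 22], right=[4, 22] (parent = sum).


Parent = [9, 44], H_parent = 0.6573
H_left = 0.6913 (n=27), H_right = 0.6194 (n=26)
H_children = (27/53)·0.6913 + (26/53)·0.6194 = 0.656
IG = 0.6573 - 0.656 = 0.0013

0.0013


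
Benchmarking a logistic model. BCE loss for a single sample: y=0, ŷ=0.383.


BCE = -[y·ln(p) + (1-y)·ln(1-p)]
= -0 - 1·ln(1-0.383)
= -ln(0.617) = 0.4829

0.4829


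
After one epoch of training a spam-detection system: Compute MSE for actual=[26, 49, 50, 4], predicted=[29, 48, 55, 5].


Squared errors: (26-29)²=9, (49-48)²=1, (50-55)²=25, (4-5)²=1
Sum = 36
MSE = 36/4 = 9

9


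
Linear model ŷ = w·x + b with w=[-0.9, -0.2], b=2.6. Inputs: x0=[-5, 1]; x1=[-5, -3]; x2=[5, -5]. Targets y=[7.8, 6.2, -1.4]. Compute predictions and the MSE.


ŷ0 = (-0.9)·(-5) + (-0.2)·(1) + 2.6 = 6.9
ŷ1 = (-0.9)·(-5) + (-0.2)·(-3) + 2.6 = 7.7
ŷ2 = (-0.9)·(5) + (-0.2)·(-5) + 2.6 = -0.9
errors² = [0.81, 2.25, 0.25]
MSE = 3.3100/3 = 1.1033

1.1033


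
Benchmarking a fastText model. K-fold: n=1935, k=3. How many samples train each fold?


Fold size = 1935/3 = 645
Training per fold = 1935 - 645 = 1290

1290


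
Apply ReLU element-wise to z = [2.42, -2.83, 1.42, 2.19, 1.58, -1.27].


ReLU(2.42) = max(0, 2.42) = 2.42
ReLU(-2.83) = max(0, -2.83) = 0.0
ReLU(1.42) = max(0, 1.42) = 1.42
ReLU(2.19) = max(0, 2.19) = 2.19
ReLU(1.58) = max(0, 1.58) = 1.58
ReLU(-1.27) = max(0, -1.27) = 0.0
result = [2.42, 0.0, 1.42, 2.19, 1.58, 0.0]

[2.42, 0.0, 1.42, 2.19, 1.58, 0.0]


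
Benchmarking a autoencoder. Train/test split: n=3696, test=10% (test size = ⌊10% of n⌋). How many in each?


Test = ⌊3696·10/100⌋ = 369
Train = 3696 - 369 = 3327

Train: 3327, Test: 369


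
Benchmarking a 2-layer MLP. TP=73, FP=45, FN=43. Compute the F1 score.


Precision = 73/118 = 0.6186
Recall = 73/116 = 0.6293
F1 = 2·P·R/(P+R) = 2·TP/(2·TP+FP+FN) = 146/(146+45+43) = 146/234 = 0.6239

0.6239


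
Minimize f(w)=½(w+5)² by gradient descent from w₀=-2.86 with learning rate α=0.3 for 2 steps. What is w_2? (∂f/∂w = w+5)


step 1: grad = -2.86+5 = 2.14; w = -2.86 - 0.3·(2.14) = -3.502
step 2: grad = -3.502+5 = 1.498; w = -3.502 - 0.3·(1.498) = -3.9514

-3.9514


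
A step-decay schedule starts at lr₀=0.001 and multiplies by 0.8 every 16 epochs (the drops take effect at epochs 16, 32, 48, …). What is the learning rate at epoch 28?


n_drops = ⌊28/16⌋ = 1
lr = 0.001·0.8^1 = 0.001·0.8 = 0.0008

0.0008


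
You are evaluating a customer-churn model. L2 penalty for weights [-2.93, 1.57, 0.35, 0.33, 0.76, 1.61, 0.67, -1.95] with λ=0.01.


‖w‖₂² = (-2.93)² + (1.57)² + (0.35)² + (0.33)² + (0.76)² + (1.61)² + (0.67)² + (-1.95)²
     = 8.5849 + 2.4649 + 0.1225 + 0.1089 + 0.5776 + 2.5921 + 0.4489 + 3.8025
     = 18.7023
λ·‖w‖₂² = 0.01·18.7023 = 0.187023

0.187023


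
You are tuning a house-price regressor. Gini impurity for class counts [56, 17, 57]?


Probabilities: [56/130, 17/130, 57/130] ≈ [0.4308, 0.1308, 0.4385]
Σpᵢ² = (3136 + 289 + 3249)/130² = 6674/16900
Gini = 1 - Σpᵢ² = 1 - 6674/16900 = 0.6051

0.6051


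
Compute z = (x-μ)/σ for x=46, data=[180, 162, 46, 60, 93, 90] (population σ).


μ = 105.1667, σ = 49.5796
z = (46 - 105.1667)/49.5796 = -1.1934

-1.1934


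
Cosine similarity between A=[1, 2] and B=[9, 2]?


A·B = 1·9 + 2·2 = 13
‖A‖ = √5 = 2.2361, ‖B‖ = √85 = 9.2195
cos = 13/(√5·√85) = 13/√425 = 0.6306

0.6306


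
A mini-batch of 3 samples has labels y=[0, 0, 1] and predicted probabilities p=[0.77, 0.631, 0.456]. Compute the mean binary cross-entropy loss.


L[0] = -ln(1-0.77) = -ln(0.23) = 1.4697
L[1] = -ln(1-0.631) = -ln(0.369) = 0.997
L[2] = -ln(0.456) = 0.7853
mean = (1.4697 + 0.997 + 0.7853)/3 = 1.084

1.084


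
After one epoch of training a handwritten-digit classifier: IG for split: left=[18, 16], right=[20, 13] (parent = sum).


Parent = [38, 29], H_parent = 0.9869
H_left = 0.9975 (n=34), H_right = 0.9673 (n=33)
H_children = (34/67)·0.9975 + (33/67)·0.9673 = 0.9826
IG = 0.9869 - 0.9826 = 0.0043

0.0043


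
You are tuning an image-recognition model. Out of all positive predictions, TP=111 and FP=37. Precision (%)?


Precision = TP/(TP+FP)
= 111/(111+37)
= 111/148 = 75.0%

75.0%


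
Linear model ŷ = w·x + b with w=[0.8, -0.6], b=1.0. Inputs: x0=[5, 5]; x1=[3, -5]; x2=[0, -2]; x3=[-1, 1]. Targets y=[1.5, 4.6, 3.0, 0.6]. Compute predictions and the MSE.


ŷ0 = (0.8)·(5) + (-0.6)·(5) + 1.0 = 2.0
ŷ1 = (0.8)·(3) + (-0.6)·(-5) + 1.0 = 6.4
ŷ2 = (0.8)·(0) + (-0.6)·(-2) + 1.0 = 2.2
ŷ3 = (0.8)·(-1) + (-0.6)·(1) + 1.0 = -0.4
errors² = [0.25, 3.24, 0.64, 1.0]
MSE = 5.1300/4 = 1.2825

1.2825


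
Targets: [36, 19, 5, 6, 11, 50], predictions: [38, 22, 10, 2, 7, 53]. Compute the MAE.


Absolute errors: |36-38|=2, |19-22|=3, |5-10|=5, |6-2|=4, |11-7|=4, |50-53|=3
Sum = 21
MAE = 21/6 = 7/2

7/2


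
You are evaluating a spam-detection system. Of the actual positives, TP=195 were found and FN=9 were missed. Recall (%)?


Recall = TP/(TP+FN)
= 195/(195+9)
= 195/204 = 95.59%

95.59%


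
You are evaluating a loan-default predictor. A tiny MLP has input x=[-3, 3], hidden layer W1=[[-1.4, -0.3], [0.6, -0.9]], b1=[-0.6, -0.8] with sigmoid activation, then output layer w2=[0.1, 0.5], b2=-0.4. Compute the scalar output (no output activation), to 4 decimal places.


z1[0] = (-1.4)·(-3) + (-0.3)·(3) - 0.6 = 2.7
z1[1] = (0.6)·(-3) + (-0.9)·(3) - 0.8 = -5.3
h = sigmoid(z1) = [0.937, 0.005]
output = (0.1)·(0.937) + (0.5)·(0.005) - 0.4 = -0.3038

-0.3038


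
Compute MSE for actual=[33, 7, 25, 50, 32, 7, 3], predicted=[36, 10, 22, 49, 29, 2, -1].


Squared errors: (33-36)²=9, (7-10)²=9, (25-22)²=9, (50-49)²=1, (32-29)²=9, (7-2)²=25, (3+ 1)²=16
Sum = 78
MSE = 78/7 = 78/7

78/7


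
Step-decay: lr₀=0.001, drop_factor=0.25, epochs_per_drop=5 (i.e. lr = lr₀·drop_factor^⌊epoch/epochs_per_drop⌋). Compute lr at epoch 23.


n_drops = ⌊23/5⌋ = 4
lr = 0.001·0.25^4 = 0.001·0.00390625 = 0.00000390625

0.00000390625


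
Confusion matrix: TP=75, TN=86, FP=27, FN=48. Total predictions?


Total = TP + TN + FP + FN
= 75 + 86 + 27 + 48
= 236
(Predicted positive: 102, predicted negative: 134)

236


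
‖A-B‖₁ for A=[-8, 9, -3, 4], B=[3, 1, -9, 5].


d = |-8-3| + |9-1| + |-3+ 9| + |4-5|
  = 11 + 8 + 6 + 1
  = 26

26


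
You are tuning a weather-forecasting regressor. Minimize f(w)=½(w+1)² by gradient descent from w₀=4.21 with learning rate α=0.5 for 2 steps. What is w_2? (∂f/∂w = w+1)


step 1: grad = 4.21+1 = 5.21; w = 4.21 - 0.5·(5.21) = 1.605
step 2: grad = 1.605+1 = 2.605; w = 1.605 - 0.5·(2.605) = 0.3025

0.3025


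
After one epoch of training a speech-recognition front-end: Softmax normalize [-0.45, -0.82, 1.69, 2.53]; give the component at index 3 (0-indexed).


Exponentials: e^-0.45=0.6376, e^-0.82=0.4404, e^1.69=5.4195, e^2.53=12.5535
Sum = 19.051
Softmax = [0.0335, 0.0231, 0.2845, 0.6589]
p[3] = 12.5535/19.051 = 0.6589

0.6589


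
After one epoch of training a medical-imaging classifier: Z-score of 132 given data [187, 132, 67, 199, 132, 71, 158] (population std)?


μ = 135.1429, σ = 47.9089
z = (132 - 135.1429)/47.9089 = -0.0656

-0.0656


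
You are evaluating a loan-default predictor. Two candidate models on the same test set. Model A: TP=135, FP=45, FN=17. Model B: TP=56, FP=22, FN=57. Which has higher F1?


Model A: P=135/180=0.75, R=135/152=0.8882, F1=2PR/(P+R)=2TP/(2TP+FP+FN)=270/332=0.8133
Model B: P=56/78=0.7179, R=56/113=0.4956, F1=2PR/(P+R)=2TP/(2TP+FP+FN)=112/191=0.5864
0.8133 > 0.5864 → Model A

Model A


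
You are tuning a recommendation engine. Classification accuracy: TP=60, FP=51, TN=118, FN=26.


Accuracy = (TP+TN)/(TP+TN+FP+FN)
= (60+118)/(255)
= 178/255 = 69.8%

69.8%


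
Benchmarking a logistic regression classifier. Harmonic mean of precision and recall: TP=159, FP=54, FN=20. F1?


Precision = 159/213 = 0.7465
Recall = 159/179 = 0.8883
F1 = 2·P·R/(P+R) = 2·TP/(2·TP+FP+FN) = 318/(318+54+20) = 318/392 = 0.8112

0.8112


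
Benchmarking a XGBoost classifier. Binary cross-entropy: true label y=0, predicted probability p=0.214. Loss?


BCE = -[y·ln(p) + (1-y)·ln(1-p)]
= -0 - 1·ln(1-0.214)
= -ln(0.786) = 0.2408

0.2408


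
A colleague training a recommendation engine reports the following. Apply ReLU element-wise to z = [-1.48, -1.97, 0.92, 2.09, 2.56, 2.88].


ReLU(-1.48) = max(0, -1.48) = 0.0
ReLU(-1.97) = max(0, -1.97) = 0.0
ReLU(0.92) = max(0, 0.92) = 0.92
ReLU(2.09) = max(0, 2.09) = 2.09
ReLU(2.56) = max(0, 2.56) = 2.56
ReLU(2.88) = max(0, 2.88) = 2.88
result = [0.0, 0.0, 0.92, 2.09, 2.56, 2.88]

[0.0, 0.0, 0.92, 2.09, 2.56, 2.88]


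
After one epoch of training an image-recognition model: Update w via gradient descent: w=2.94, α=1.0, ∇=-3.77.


w_new = w - α·∇
= 2.94 - 1.0·-3.77
= 2.94 + 3.77
= 6.71

6.71


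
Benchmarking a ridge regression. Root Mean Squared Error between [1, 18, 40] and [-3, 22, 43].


MSE = 41/3 = 13.6667
RMSE = √(41/3) = 3.6968

3.6968


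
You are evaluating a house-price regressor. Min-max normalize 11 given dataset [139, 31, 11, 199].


min=11, max=199
(11-11)/(199-11) = 0/188 = 0.0

0.0


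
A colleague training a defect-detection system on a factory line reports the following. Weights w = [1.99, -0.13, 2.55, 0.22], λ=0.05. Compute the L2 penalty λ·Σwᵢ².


‖w‖₂² = (1.99)² + (-0.13)² + (2.55)² + (0.22)²
     = 3.9601 + 0.0169 + 6.5025 + 0.0484
     = 10.5279
λ·‖w‖₂² = 0.05·10.5279 = 0.526395

0.526395


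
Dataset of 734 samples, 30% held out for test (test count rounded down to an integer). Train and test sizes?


Test = ⌊734·30/100⌋ = 220
Train = 734 - 220 = 514

Train: 514, Test: 220


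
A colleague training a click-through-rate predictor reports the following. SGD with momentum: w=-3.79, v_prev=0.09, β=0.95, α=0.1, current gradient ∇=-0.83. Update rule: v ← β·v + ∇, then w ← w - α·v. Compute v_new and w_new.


v_new = 0.95·0.09 - 0.83 = 0.0855 - 0.83 = -0.7445
w_new = -3.79 - 0.1·-0.7445 = -3.79 + 0.07445 = -3.71555

v_new=-0.7445, w_new=-3.71555


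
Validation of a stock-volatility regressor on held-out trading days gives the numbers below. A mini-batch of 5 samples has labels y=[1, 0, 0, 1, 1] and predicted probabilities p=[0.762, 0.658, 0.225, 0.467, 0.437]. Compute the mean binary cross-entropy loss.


L[0] = -ln(0.762) = 0.2718
L[1] = -ln(1-0.658) = -ln(0.342) = 1.0729
L[2] = -ln(1-0.225) = -ln(0.775) = 0.2549
L[3] = -ln(0.467) = 0.7614
L[4] = -ln(0.437) = 0.8278
mean = (0.2718 + 1.0729 + 0.2549 + 0.7614 + 0.8278)/5 = 0.6378

0.6378


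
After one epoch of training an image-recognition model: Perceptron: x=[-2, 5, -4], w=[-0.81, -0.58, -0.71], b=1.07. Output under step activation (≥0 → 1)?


z = (-2)·(-0.81) + (5)·(-0.58) + (-4)·(-0.71) + 1.07
  = 2.63
step(z) = 1 (z≥0)

1


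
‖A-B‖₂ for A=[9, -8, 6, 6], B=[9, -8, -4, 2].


d = √((9-9)² + (-8+ 8)² + (6+ 4)² + (6-2)²)
  = √(0 + 0 + 100 + 16)
  = √116 = 10.7703

10.7703


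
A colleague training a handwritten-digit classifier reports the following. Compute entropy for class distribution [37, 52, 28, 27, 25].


Probabilities: [37/169, 52/169, 28/169, 27/169, 25/169] ≈ [0.2189, 0.3077, 0.1657, 0.1598, 0.1479]
H = -((37/169)·log₂(37/169) + (52/169)·log₂(52/169) + (28/169)·log₂(28/169) + (27/169)·log₂(27/169) + (25/169)·log₂(25/169))
  = 2.2633 bits

2.2633 bits


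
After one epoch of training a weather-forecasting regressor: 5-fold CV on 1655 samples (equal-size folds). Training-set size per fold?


Fold size = 1655/5 = 331
Training per fold = 1655 - 331 = 1324

1324


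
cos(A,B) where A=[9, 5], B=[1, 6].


A·B = 9·1 + 5·6 = 39
‖A‖ = √106 = 10.2956, ‖B‖ = √37 = 6.0828
cos = 39/(√106·√37) = 39/√3922 = 0.6227

0.6227


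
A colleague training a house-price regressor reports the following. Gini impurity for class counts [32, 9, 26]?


Probabilities: [32/67, 9/67, 26/67] ≈ [0.4776, 0.1343, 0.3881]
Σpᵢ² = (1024 + 81 + 676)/67² = 1781/4489
Gini = 1 - Σpᵢ² = 1 - 1781/4489 = 0.6033

0.6033


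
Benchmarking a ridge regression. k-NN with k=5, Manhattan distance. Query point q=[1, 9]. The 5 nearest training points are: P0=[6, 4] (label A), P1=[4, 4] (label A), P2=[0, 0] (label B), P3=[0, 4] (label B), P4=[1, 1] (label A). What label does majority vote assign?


d(q,P0) = 10  (label A)
d(q,P1) = 8  (label A)
d(q,P2) = 10  (label B)
d(q,P3) = 6  (label B)
d(q,P4) = 8  (label A)
Votes: A=3, B=2
Majority → A

A


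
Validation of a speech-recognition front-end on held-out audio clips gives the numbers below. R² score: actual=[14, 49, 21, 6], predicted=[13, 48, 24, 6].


ȳ = 22.5
SS_res = Σ(y-ŷ)² = 11
SS_tot = Σ(y-ȳ)² = 1049
R² = 1 - SS_res/SS_tot = 1 - 0.0105 = 0.9895

0.9895


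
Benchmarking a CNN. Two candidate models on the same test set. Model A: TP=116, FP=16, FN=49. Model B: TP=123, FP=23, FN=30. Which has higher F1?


Model A: P=116/132=0.8788, R=116/165=0.703, F1=2PR/(P+R)=2TP/(2TP+FP+FN)=232/297=0.7811
Model B: P=123/146=0.8425, R=123/153=0.8039, F1=2PR/(P+R)=2TP/(2TP+FP+FN)=246/299=0.8227
0.7811 < 0.8227 → Model B

Model B


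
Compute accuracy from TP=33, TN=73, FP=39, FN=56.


Accuracy = (TP+TN)/(TP+TN+FP+FN)
= (33+73)/(201)
= 106/201 = 52.74%

52.74%


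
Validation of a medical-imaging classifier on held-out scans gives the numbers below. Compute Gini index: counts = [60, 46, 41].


Probabilities: [60/147, 46/147, 41/147] ≈ [0.4082, 0.3129, 0.2789]
Σpᵢ² = (3600 + 2116 + 1681)/147² = 7397/21609
Gini = 1 - Σpᵢ² = 1 - 7397/21609 = 0.6577

0.6577


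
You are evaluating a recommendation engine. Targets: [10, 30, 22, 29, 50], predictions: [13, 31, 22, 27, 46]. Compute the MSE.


Squared errors: (10-13)²=9, (30-31)²=1, (22-22)²=0, (29-27)²=4, (50-46)²=16
Sum = 30
MSE = 30/5 = 6

6


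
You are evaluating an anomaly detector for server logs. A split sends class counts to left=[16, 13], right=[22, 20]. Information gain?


Parent = [38, 33], H_parent = 0.9964
H_left = 0.9923 (n=29), H_right = 0.9984 (n=42)
H_children = (29/71)·0.9923 + (42/71)·0.9984 = 0.9959
IG = 0.9964 - 0.9959 = 0.0005

0.0005


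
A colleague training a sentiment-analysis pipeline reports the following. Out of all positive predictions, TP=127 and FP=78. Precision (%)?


Precision = TP/(TP+FP)
= 127/(127+78)
= 127/205 = 61.95%

61.95%


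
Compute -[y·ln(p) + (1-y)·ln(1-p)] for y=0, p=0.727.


BCE = -[y·ln(p) + (1-y)·ln(1-p)]
= -0 - 1·ln(1-0.727)
= -ln(0.273) = 1.2983

1.2983


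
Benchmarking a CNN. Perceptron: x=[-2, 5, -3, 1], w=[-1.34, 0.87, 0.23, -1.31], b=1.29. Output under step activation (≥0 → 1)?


z = (-2)·(-1.34) + (5)·(0.87) + (-3)·(0.23) + (1)·(-1.31) + 1.29
  = 6.32
step(z) = 1 (z≥0)

1


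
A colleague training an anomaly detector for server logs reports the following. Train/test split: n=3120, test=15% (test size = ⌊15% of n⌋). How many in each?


Test = ⌊3120·15/100⌋ = 468
Train = 3120 - 468 = 2652

Train: 2652, Test: 468


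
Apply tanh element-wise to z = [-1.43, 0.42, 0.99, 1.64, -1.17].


tanh(-1.43) = -0.8917
tanh(0.42) = 0.3969
tanh(0.99) = 0.7574
tanh(1.64) = 0.9275
tanh(-1.17) = -0.8243
result = [-0.8917, 0.3969, 0.7574, 0.9275, -0.8243]

[-0.8917, 0.3969, 0.7574, 0.9275, -0.8243]


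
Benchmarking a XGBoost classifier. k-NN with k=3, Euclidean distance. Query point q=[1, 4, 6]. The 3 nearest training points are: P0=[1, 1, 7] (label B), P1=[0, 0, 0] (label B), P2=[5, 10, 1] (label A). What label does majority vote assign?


d(q,P0) = 3.1623  (label B)
d(q,P1) = 7.2801  (label B)
d(q,P2) = 8.775  (label A)
Votes: A=1, B=2
Majority → B

B


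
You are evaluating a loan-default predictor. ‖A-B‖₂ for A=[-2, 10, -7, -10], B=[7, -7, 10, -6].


d = √((-2-7)² + (10+ 7)² + (-7-10)² + (-10+ 6)²)
  = √(81 + 289 + 289 + 16)
  = √675 = 25.9808

25.9808


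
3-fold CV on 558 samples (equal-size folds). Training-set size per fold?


Fold size = 558/3 = 186
Training per fold = 558 - 186 = 372

372


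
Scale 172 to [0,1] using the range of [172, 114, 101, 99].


min=99, max=172
(172-99)/(172-99) = 73/73 = 1.0

1.0


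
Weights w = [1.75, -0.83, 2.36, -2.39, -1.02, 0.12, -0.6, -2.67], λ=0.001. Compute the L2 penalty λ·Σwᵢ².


‖w‖₂² = (1.75)² + (-0.83)² + (2.36)² + (-2.39)² + (-1.02)² + (0.12)² + (-0.6)² + (-2.67)²
     = 3.0625 + 0.6889 + 5.5696 + 5.7121 + 1.0404 + 0.0144 + 0.36 + 7.1289
     = 23.5768
λ·‖w‖₂² = 0.001·23.5768 = 0.023577

0.023577


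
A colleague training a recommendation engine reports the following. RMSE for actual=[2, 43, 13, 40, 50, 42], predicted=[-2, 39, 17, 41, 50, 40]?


MSE = 53/6 = 8.8333
RMSE = √(53/6) = 2.9721

2.9721


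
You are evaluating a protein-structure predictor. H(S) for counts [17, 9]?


Probabilities: [17/26, 9/26] ≈ [0.6538, 0.3462]
H = -((17/26)·log₂(17/26) + (9/26)·log₂(9/26))
  = 0.9306 bits

0.9306 bits


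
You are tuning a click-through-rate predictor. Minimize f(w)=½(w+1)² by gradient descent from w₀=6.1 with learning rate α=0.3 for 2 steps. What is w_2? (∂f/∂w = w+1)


step 1: grad = 6.1+1 = 7.1; w = 6.1 - 0.3·(7.1) = 3.97
step 2: grad = 3.97+1 = 4.97; w = 3.97 - 0.3·(4.97) = 2.479

2.479


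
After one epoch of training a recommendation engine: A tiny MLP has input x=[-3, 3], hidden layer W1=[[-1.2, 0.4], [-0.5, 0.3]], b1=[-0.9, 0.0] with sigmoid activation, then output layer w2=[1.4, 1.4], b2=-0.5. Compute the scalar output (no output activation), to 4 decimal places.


z1[0] = (-1.2)·(-3) + (0.4)·(3) - 0.9 = 3.9
z1[1] = (-0.5)·(-3) + (0.3)·(3) + 0.0 = 2.4
h = sigmoid(z1) = [0.9802, 0.9168]
output = (1.4)·(0.9802) + (1.4)·(0.9168) - 0.5 = 2.1558

2.1558


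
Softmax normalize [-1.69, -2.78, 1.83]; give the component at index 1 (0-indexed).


Exponentials: e^-1.69=0.1845, e^-2.78=0.062, e^1.83=6.2339
Sum = 6.4804
Softmax = [0.0285, 0.0096, 0.962]
p[1] = 0.062/6.4804 = 0.0096

0.0096


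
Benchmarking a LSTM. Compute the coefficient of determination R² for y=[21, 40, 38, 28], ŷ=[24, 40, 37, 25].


ȳ = 31.75
SS_res = Σ(y-ŷ)² = 19
SS_tot = Σ(y-ȳ)² = 236.75
R² = 1 - SS_res/SS_tot = 1 - 0.0803 = 0.9197

0.9197


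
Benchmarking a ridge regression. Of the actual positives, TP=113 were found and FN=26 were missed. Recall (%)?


Recall = TP/(TP+FN)
= 113/(113+26)
= 113/139 = 81.29%

81.29%


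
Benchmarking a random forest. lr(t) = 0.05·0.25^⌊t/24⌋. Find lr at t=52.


n_drops = ⌊52/24⌋ = 2
lr = 0.05·0.25^2 = 0.05·0.0625 = 0.003125

0.003125


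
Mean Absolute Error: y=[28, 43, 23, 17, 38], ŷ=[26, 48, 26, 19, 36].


Absolute errors: |28-26|=2, |43-48|=5, |23-26|=3, |17-19|=2, |38-36|=2
Sum = 14
MAE = 14/5 = 14/5

14/5


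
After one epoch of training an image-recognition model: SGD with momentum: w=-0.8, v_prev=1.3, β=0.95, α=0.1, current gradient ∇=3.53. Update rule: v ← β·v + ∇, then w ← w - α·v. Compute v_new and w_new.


v_new = 0.95·1.3 + 3.53 = 1.235 + 3.53 = 4.765
w_new = -0.8 - 0.1·4.765 = -0.8 - 0.4765 = -1.2765

v_new=4.765, w_new=-1.2765


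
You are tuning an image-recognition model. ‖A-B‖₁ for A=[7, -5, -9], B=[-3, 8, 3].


d = |7+ 3| + |-5-8| + |-9-3|
  = 10 + 13 + 12
  = 35

35


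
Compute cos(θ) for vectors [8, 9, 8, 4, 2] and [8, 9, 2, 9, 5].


A·B = 8·8 + 9·9 + 8·2 + 4·9 + 2·5 = 207
‖A‖ = √229 = 15.1327, ‖B‖ = √255 = 15.9687
cos = 207/(√229·√255) = 207/√58395 = 0.8566

0.8566


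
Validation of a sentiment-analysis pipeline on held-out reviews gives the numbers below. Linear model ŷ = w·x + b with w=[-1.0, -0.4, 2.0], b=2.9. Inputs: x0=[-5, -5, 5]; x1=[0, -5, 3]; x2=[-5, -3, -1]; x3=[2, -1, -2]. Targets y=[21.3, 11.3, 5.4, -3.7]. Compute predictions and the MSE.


ŷ0 = (-1.0)·(-5) + (-0.4)·(-5) + (2.0)·(5) + 2.9 = 19.9
ŷ1 = (-1.0)·(0) + (-0.4)·(-5) + (2.0)·(3) + 2.9 = 10.9
ŷ2 = (-1.0)·(-5) + (-0.4)·(-3) + (2.0)·(-1) + 2.9 = 7.1
ŷ3 = (-1.0)·(2) + (-0.4)·(-1) + (2.0)·(-2) + 2.9 = -2.7
errors² = [1.96, 0.16, 2.89, 1.0]
MSE = 6.0100/4 = 1.5025

1.5025


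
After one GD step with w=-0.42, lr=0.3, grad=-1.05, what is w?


w_new = w - α·∇
= -0.42 - 0.3·-1.05
= -0.42 + 0.315
= -0.105

-0.105


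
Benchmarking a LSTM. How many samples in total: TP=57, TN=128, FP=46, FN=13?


Total = TP + TN + FP + FN
= 57 + 128 + 46 + 13
= 244
(Predicted positive: 103, predicted negative: 141)

244


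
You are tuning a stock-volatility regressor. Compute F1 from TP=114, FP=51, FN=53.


Precision = 114/165 = 0.6909
Recall = 114/167 = 0.6826
F1 = 2·P·R/(P+R) = 2·TP/(2·TP+FP+FN) = 228/(228+51+53) = 228/332 = 0.6867

0.6867


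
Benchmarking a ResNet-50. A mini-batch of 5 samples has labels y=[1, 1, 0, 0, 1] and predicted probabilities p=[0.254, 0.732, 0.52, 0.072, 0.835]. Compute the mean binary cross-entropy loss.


L[0] = -ln(0.254) = 1.3704
L[1] = -ln(0.732) = 0.312
L[2] = -ln(1-0.52) = -ln(0.48) = 0.734
L[3] = -ln(1-0.072) = -ln(0.928) = 0.0747
L[4] = -ln(0.835) = 0.1803
mean = (1.3704 + 0.312 + 0.734 + 0.0747 + 0.1803)/5 = 0.5343

0.5343


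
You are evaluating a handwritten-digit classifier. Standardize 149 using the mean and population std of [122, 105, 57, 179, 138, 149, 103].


μ = 121.8571, σ = 36.0731
z = (149 - 121.8571)/36.0731 = 0.7524

0.7524


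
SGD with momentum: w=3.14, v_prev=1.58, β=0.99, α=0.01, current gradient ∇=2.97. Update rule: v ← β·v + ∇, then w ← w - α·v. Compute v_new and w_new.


v_new = 0.99·1.58 + 2.97 = 1.5642 + 2.97 = 4.5342
w_new = 3.14 - 0.01·4.5342 = 3.14 - 0.045342 = 3.094658

v_new=4.5342, w_new=3.094658


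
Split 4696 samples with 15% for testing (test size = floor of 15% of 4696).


Test = ⌊4696·15/100⌋ = 704
Train = 4696 - 704 = 3992

Train: 3992, Test: 704


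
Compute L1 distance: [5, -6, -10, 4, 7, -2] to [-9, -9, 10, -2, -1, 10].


d = |5+ 9| + |-6+ 9| + |-10-10| + |4+ 2| + |7+ 1| + |-2-10|
  = 14 + 3 + 20 + 6 + 8 + 12
  = 63

63


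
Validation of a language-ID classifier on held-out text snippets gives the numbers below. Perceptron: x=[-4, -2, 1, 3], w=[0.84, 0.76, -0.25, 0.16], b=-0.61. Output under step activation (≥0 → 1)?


z = (-4)·(0.84) + (-2)·(0.76) + (1)·(-0.25) + (3)·(0.16) - 0.61
  = -5.26
step(z) = 0 (z<0)

0


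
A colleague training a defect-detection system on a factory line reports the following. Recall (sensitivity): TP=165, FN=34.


Recall = TP/(TP+FN)
= 165/(165+34)
= 165/199 = 82.91%

82.91%


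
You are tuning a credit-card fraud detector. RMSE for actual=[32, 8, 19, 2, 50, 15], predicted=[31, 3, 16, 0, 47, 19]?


MSE = 64/6 = 10.6667
RMSE = √(64/6) = 3.266

3.266


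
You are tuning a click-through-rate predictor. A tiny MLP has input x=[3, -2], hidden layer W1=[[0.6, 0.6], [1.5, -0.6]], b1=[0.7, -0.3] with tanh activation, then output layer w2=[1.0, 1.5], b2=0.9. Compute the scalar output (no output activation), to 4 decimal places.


z1[0] = (0.6)·(3) + (0.6)·(-2) + 0.7 = 1.3
z1[1] = (1.5)·(3) + (-0.6)·(-2) - 0.3 = 5.4
h = tanh(z1) = [0.8617, 1.0]
output = (1.0)·(0.8617) + (1.5)·(1.0) + 0.9 = 3.2617

3.2617


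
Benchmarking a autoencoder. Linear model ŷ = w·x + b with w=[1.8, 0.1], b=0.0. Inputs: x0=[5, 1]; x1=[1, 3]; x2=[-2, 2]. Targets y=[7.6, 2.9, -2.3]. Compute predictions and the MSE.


ŷ0 = (1.8)·(5) + (0.1)·(1) + 0.0 = 9.1
ŷ1 = (1.8)·(1) + (0.1)·(3) + 0.0 = 2.1
ŷ2 = (1.8)·(-2) + (0.1)·(2) + 0.0 = -3.4
errors² = [2.25, 0.64, 1.21]
MSE = 4.1000/3 = 1.3667

1.3667


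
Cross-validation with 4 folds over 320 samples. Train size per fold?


Fold size = 320/4 = 80
Training per fold = 320 - 80 = 240

240


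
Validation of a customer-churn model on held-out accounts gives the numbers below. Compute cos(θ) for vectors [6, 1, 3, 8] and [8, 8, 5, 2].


A·B = 6·8 + 1·8 + 3·5 + 8·2 = 87
‖A‖ = √110 = 10.4881, ‖B‖ = √157 = 12.53
cos = 87/(√110·√157) = 87/√17270 = 0.662

0.662


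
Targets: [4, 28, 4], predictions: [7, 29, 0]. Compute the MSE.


Squared errors: (4-7)²=9, (28-29)²=1, (4-0)²=16
Sum = 26
MSE = 26/3 = 26/3

26/3


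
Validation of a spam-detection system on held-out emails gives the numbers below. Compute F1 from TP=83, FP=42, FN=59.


Precision = 83/125 = 0.664
Recall = 83/142 = 0.5845
F1 = 2·P·R/(P+R) = 2·TP/(2·TP+FP+FN) = 166/(166+42+59) = 166/267 = 0.6217

0.6217


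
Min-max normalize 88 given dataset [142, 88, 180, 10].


min=10, max=180
(88-10)/(180-10) = 78/170 = 0.4588

0.4588


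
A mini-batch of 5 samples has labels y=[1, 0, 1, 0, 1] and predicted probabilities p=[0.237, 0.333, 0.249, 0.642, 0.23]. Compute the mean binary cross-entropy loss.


L[0] = -ln(0.237) = 1.4397
L[1] = -ln(1-0.333) = -ln(0.667) = 0.405
L[2] = -ln(0.249) = 1.3903
L[3] = -ln(1-0.642) = -ln(0.358) = 1.0272
L[4] = -ln(0.23) = 1.4697
mean = (1.4397 + 0.405 + 1.3903 + 1.0272 + 1.4697)/5 = 1.1464

1.1464


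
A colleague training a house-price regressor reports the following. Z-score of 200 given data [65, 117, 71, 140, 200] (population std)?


μ = 118.6, σ = 49.4473
z = (200 - 118.6)/49.4473 = 1.6462

1.6462


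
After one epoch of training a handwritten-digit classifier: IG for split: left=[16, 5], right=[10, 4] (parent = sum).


Parent = [26, 9], H_parent = 0.8224
H_left = 0.7919 (n=21), H_right = 0.8631 (n=14)
H_children = (21/35)·0.7919 + (14/35)·0.8631 = 0.8204
IG = 0.8224 - 0.8204 = 0.002

0.002


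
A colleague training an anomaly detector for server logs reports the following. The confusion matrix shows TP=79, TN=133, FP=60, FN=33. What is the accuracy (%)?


Accuracy = (TP+TN)/(TP+TN+FP+FN)
= (79+133)/(305)
= 212/305 = 69.51%

69.51%


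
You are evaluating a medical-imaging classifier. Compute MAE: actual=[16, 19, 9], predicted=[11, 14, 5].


Absolute errors: |16-11|=5, |19-14|=5, |9-5|=4
Sum = 14
MAE = 14/3 = 14/3

14/3


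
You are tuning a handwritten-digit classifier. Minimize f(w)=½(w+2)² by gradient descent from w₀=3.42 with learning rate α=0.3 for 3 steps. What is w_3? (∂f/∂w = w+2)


step 1: grad = 3.42+2 = 5.42; w = 3.42 - 0.3·(5.42) = 1.794
step 2: grad = 1.794+2 = 3.794; w = 1.794 - 0.3·(3.794) = 0.6558
step 3: grad = 0.6558+2 = 2.6558; w = 0.6558 - 0.3·(2.6558) = -0.14094

-0.14094


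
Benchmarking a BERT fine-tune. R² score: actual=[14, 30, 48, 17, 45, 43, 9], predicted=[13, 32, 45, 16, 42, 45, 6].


ȳ = 29.4286
SS_res = Σ(y-ŷ)² = 37
SS_tot = Σ(y-ȳ)² = 1581.71
R² = 1 - SS_res/SS_tot = 1 - 0.0234 = 0.9766

0.9766


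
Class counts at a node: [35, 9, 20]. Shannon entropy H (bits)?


Probabilities: [35/64, 9/64, 20/64] ≈ [0.5469, 0.1406, 0.3125]
H = -((35/64)·log₂(35/64) + (9/64)·log₂(9/64) + (20/64)·log₂(20/64))
  = 1.3986 bits

1.3986 bits


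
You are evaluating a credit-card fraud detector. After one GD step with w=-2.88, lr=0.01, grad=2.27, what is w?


w_new = w - α·∇
= -2.88 - 0.01·2.27
= -2.88 - 0.0227
= -2.9027

-2.9027


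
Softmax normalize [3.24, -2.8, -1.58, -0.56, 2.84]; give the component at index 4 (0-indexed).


Exponentials: e^3.24=25.5337, e^-2.8=0.0608, e^-1.58=0.206, e^-0.56=0.5712, e^2.84=17.1158
Sum = 43.4875
Softmax = [0.5872, 0.0014, 0.0047, 0.0131, 0.3936]
p[4] = 17.1158/43.4875 = 0.3936

0.3936


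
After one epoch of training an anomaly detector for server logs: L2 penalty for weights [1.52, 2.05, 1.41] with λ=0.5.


‖w‖₂² = (1.52)² + (2.05)² + (1.41)²
     = 2.3104 + 4.2025 + 1.9881
     = 8.501
λ·‖w‖₂² = 0.5·8.501 = 4.2505

4.2505


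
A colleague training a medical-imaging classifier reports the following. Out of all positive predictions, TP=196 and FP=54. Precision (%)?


Precision = TP/(TP+FP)
= 196/(196+54)
= 196/250 = 78.4%

78.4%


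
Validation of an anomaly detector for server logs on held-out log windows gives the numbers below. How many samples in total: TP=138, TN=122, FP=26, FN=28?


Total = TP + TN + FP + FN
= 138 + 122 + 26 + 28
= 314
(Predicted positive: 164, predicted negative: 150)

314


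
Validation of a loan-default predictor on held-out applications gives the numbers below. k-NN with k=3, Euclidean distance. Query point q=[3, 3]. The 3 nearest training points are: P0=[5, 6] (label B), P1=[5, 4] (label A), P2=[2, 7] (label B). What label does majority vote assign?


d(q,P0) = 3.6056  (label B)
d(q,P1) = 2.2361  (label A)
d(q,P2) = 4.1231  (label B)
Votes: A=1, B=2
Majority → B

B


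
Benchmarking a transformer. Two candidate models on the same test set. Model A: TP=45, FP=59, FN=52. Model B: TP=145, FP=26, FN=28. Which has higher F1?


Model A: P=45/104=0.4327, R=45/97=0.4639, F1=2PR/(P+R)=2TP/(2TP+FP+FN)=90/201=0.4478
Model B: P=145/171=0.848, R=145/173=0.8382, F1=2PR/(P+R)=2TP/(2TP+FP+FN)=290/344=0.843
0.4478 < 0.843 → Model B

Model B


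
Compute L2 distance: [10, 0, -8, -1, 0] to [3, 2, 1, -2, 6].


d = √((10-3)² + (0-2)² + (-8-1)² + (-1+ 2)² + (0-6)²)
  = √(49 + 4 + 81 + 1 + 36)
  = √171 = 13.0767

13.0767


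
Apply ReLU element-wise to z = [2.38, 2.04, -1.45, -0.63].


ReLU(2.38) = max(0, 2.38) = 2.38
ReLU(2.04) = max(0, 2.04) = 2.04
ReLU(-1.45) = max(0, -1.45) = 0.0
ReLU(-0.63) = max(0, -0.63) = 0.0
result = [2.38, 2.04, 0.0, 0.0]

[2.38, 2.04, 0.0, 0.0]


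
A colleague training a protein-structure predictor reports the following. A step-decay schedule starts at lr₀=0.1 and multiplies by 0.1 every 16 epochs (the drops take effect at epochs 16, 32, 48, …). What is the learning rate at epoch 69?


n_drops = ⌊69/16⌋ = 4
lr = 0.1·0.1^4 = 0.1·0.0001 = 0.00001

0.00001


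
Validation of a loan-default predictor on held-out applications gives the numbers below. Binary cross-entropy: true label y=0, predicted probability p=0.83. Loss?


BCE = -[y·ln(p) + (1-y)·ln(1-p)]
= -0 - 1·ln(1-0.83)
= -ln(0.17) = 1.772

1.772


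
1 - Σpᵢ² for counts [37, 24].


Probabilities: [37/61, 24/61] ≈ [0.6066, 0.3934]
Σpᵢ² = (1369 + 576)/61² = 1945/3721
Gini = 1 - Σpᵢ² = 1 - 1945/3721 = 0.4773

0.4773


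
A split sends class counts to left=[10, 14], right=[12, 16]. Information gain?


Parent = [22, 30], H_parent = 0.9829
H_left = 0.9799 (n=24), H_right = 0.9852 (n=28)
H_children = (24/52)·0.9799 + (28/52)·0.9852 = 0.9828
IG = 0.9829 - 0.9828 = 0.0001

0.0001
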